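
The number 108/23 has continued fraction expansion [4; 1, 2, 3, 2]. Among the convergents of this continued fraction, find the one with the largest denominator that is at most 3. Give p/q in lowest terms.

List convergents until the denominator exceeds the bound:
a_0 = 4: 4/1  (≤ bound)
a_1 = 1: 5/1  (≤ bound)
a_2 = 2: 14/3  (≤ bound)
a_3 = 3: 47/10  (> 3, stop)

14/3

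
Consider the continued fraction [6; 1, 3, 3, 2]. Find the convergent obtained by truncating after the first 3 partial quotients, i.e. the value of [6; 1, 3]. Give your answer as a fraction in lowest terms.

Build up convergents one term at a time:
a_0 = 6: 6/1
a_1 = 1: 7/1
a_2 = 3: 27/4

27/4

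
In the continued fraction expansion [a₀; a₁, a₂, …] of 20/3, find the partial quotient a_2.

2

20 ÷ 3 → quotient 6, remainder 2
3 ÷ 2 → quotient 1, remainder 1
2 ÷ 1 → quotient 2, remainder 0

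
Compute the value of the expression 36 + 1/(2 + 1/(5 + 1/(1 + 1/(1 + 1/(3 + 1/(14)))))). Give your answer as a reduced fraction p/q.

44261/1214

a_0 = 36: 36/1
a_1 = 2: 73/2
a_2 = 5: 401/11
a_3 = 1: 474/13
a_4 = 1: 875/24
a_5 = 3: 3099/85
a_6 = 14: 44261/1214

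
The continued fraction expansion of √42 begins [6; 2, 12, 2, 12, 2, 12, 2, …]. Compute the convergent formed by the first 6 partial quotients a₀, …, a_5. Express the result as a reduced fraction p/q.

Collapse the nested fraction from the inside out:
Start with 2.
12 + 1/(2/1) = 12 + 1/2 = 25/2
2 + 1/(25/2) = 2 + 2/25 = 52/25
12 + 1/(52/25) = 12 + 25/52 = 649/52
2 + 1/(649/52) = 2 + 52/649 = 1350/649
6 + 1/(1350/649) = 6 + 649/1350 = 8749/1350

8749/1350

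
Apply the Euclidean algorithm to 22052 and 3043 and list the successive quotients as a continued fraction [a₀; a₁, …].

[7; 4, 19, 3, 1, 9]

22052 = 7·3043 + 751, so a_0 = 7
3043 = 4·751 + 39, so a_1 = 4
751 = 19·39 + 10, so a_2 = 19
39 = 3·10 + 9, so a_3 = 3
10 = 1·9 + 1, so a_4 = 1
9 = 9·1 + 0, so a_5 = 9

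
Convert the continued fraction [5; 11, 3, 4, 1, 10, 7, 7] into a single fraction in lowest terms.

504347/99117

Starting at the tail and folding back:
Start with 7.
7 + 1/(7/1) = 7 + 1/7 = 50/7
10 + 1/(50/7) = 10 + 7/50 = 507/50
1 + 1/(507/50) = 1 + 50/507 = 557/507
4 + 1/(557/507) = 4 + 507/557 = 2735/557
3 + 1/(2735/557) = 3 + 557/2735 = 8762/2735
11 + 1/(8762/2735) = 11 + 2735/8762 = 99117/8762
5 + 1/(99117/8762) = 5 + 8762/99117 = 504347/99117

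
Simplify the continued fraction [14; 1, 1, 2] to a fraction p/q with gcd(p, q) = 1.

73/5

Use the convergent recurrence hₖ = aₖ·hₖ₋₁ + hₖ₋₂ (and likewise for the denominators kₖ):
a_0 = 14: 14/1
a_1 = 1: 15/1
a_2 = 1: 29/2
a_3 = 2: 73/5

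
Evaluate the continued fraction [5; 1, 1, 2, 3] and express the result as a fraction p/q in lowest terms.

Work from the innermost term outward:
Start with 3.
2 + 1/(3/1) = 2 + 1/3 = 7/3
1 + 1/(7/3) = 1 + 3/7 = 10/7
1 + 1/(10/7) = 1 + 7/10 = 17/10
5 + 1/(17/10) = 5 + 10/17 = 95/17

95/17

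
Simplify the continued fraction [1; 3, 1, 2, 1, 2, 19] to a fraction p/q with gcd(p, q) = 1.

Start with 19.
2 + 1/(19/1) = 2 + 1/19 = 39/19
1 + 1/(39/19) = 1 + 19/39 = 58/39
2 + 1/(58/39) = 2 + 39/58 = 155/58
1 + 1/(155/58) = 1 + 58/155 = 213/155
3 + 1/(213/155) = 3 + 155/213 = 794/213
1 + 1/(794/213) = 1 + 213/794 = 1007/794

1007/794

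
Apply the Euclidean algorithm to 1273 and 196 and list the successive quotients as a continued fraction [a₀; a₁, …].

[6; 2, 48, 2]

Run the Euclidean algorithm, recording each quotient:
1273 = 6·196 + 97, so a_0 = 6
196 = 2·97 + 2, so a_1 = 2
97 = 48·2 + 1, so a_2 = 48
2 = 2·1 + 0, so a_3 = 2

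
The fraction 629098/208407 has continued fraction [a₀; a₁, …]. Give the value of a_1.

⌊629098/208407⌋ = 3, remainder 3877
⌊208407/3877⌋ = 53, remainder 2926

53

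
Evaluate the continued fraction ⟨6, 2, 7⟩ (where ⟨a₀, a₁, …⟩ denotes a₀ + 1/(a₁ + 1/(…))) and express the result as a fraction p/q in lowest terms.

97/15

a_0 = 6: 6/1
a_1 = 2: 13/2
a_2 = 7: 97/15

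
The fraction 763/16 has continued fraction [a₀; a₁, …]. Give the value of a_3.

Run the Euclidean algorithm, recording each quotient:
763 = 47·16 + 11, so a_0 = 47
16 = 1·11 + 5, so a_1 = 1
11 = 2·5 + 1, so a_2 = 2
5 = 5·1 + 0, so a_3 = 5

5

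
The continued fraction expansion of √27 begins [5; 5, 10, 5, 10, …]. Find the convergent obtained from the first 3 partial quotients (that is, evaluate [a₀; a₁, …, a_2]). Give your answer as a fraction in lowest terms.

Compute successive convergents:
a_0 = 5: 5/1
a_1 = 5: 26/5
a_2 = 10: 265/51

265/51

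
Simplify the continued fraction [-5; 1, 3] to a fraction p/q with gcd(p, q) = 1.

-17/4

Build up convergents one term at a time:
a_0 = -5: -5/1
a_1 = 1: -4/1
a_2 = 3: -17/4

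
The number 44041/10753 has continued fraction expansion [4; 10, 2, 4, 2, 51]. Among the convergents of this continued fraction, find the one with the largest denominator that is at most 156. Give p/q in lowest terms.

385/94

List convergents until the denominator exceeds the bound:
a_0 = 4: 4/1  (≤ bound)
a_1 = 10: 41/10  (≤ bound)
a_2 = 2: 86/21  (≤ bound)
a_3 = 4: 385/94  (≤ bound)
a_4 = 2: 856/209  (> 156, stop)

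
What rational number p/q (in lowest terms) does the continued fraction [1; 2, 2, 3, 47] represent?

1135/804

Starting at the tail and folding back:
Start with 47.
3 + 1/(47/1) = 3 + 1/47 = 142/47
2 + 1/(142/47) = 2 + 47/142 = 331/142
2 + 1/(331/142) = 2 + 142/331 = 804/331
1 + 1/(804/331) = 1 + 331/804 = 1135/804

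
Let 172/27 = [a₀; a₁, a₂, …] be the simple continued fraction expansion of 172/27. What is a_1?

172 = 6·27 + 10, so a_0 = 6
27 = 2·10 + 7, so a_1 = 2

2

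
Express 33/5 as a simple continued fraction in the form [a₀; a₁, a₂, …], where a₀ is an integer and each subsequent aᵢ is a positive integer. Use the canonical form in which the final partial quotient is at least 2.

[6; 1, 1, 2]

Repeatedly divide and take the remainder:
33 = 6·5 + 3, so a_0 = 6
5 = 1·3 + 2, so a_1 = 1
3 = 1·2 + 1, so a_2 = 1
2 = 2·1 + 0, so a_3 = 2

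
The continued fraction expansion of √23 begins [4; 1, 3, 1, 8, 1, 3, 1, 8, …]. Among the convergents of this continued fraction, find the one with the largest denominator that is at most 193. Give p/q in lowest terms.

a_0 = 4: 4/1  (≤ bound)
a_1 = 1: 5/1  (≤ bound)
a_2 = 3: 19/4  (≤ bound)
a_3 = 1: 24/5  (≤ bound)
a_4 = 8: 211/44  (≤ bound)
a_5 = 1: 235/49  (≤ bound)
a_6 = 3: 916/191  (≤ bound)
a_7 = 1: 1151/240  (> 193, stop)

916/191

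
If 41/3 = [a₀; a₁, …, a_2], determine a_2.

Apply division with remainder until the remainder is 0:
⌊41/3⌋ = 13, remainder 2
⌊3/2⌋ = 1, remainder 1
⌊2/1⌋ = 2, remainder 0

2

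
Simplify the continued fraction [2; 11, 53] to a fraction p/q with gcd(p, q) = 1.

1221/584

a_0 = 2: 2/1
a_1 = 11: 23/11
a_2 = 53: 1221/584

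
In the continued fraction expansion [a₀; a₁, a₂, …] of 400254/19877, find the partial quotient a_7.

6

400254 ÷ 19877 → quotient 20, remainder 2714
19877 ÷ 2714 → quotient 7, remainder 879
2714 ÷ 879 → quotient 3, remainder 77
879 ÷ 77 → quotient 11, remainder 32
77 ÷ 32 → quotient 2, remainder 13
32 ÷ 13 → quotient 2, remainder 6
13 ÷ 6 → quotient 2, remainder 1
6 ÷ 1 → quotient 6, remainder 0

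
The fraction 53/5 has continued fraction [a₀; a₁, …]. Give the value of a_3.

⌊53/5⌋ = 10, remainder 3
⌊5/3⌋ = 1, remainder 2
⌊3/2⌋ = 1, remainder 1
⌊2/1⌋ = 2, remainder 0

2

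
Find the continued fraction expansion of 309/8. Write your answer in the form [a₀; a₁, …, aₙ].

309 = 38·8 + 5, so a_0 = 38
8 = 1·5 + 3, so a_1 = 1
5 = 1·3 + 2, so a_2 = 1
3 = 1·2 + 1, so a_3 = 1
2 = 2·1 + 0, so a_4 = 2

[38; 1, 1, 1, 2]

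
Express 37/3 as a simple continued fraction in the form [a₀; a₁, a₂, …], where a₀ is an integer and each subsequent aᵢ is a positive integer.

37 ÷ 3 → quotient 12, remainder 1
3 ÷ 1 → quotient 3, remainder 0

[12; 3]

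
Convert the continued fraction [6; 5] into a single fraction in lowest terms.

Start with 5.
6 + 1/(5/1) = 6 + 1/5 = 31/5

31/5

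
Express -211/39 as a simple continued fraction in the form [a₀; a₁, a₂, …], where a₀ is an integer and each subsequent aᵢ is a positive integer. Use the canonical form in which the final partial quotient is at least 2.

[-6; 1, 1, 2, 3, 2]

⌊-211/39⌋ = -6, remainder 23
⌊39/23⌋ = 1, remainder 16
⌊23/16⌋ = 1, remainder 7
⌊16/7⌋ = 2, remainder 2
⌊7/2⌋ = 3, remainder 1
⌊2/1⌋ = 2, remainder 0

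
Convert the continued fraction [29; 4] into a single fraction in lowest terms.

Start with 4.
29 + 1/(4/1) = 29 + 1/4 = 117/4

117/4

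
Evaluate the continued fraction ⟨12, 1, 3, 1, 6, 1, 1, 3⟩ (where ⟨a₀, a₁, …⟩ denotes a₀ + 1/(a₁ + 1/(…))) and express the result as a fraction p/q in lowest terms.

3301/258

Start with 3.
1 + 1/(3/1) = 1 + 1/3 = 4/3
1 + 1/(4/3) = 1 + 3/4 = 7/4
6 + 1/(7/4) = 6 + 4/7 = 46/7
1 + 1/(46/7) = 1 + 7/46 = 53/46
3 + 1/(53/46) = 3 + 46/53 = 205/53
1 + 1/(205/53) = 1 + 53/205 = 258/205
12 + 1/(258/205) = 12 + 205/258 = 3301/258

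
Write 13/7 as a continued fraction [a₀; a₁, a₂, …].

[1; 1, 6]

13 = 1·7 + 6, so a_0 = 1
7 = 1·6 + 1, so a_1 = 1
6 = 6·1 + 0, so a_2 = 6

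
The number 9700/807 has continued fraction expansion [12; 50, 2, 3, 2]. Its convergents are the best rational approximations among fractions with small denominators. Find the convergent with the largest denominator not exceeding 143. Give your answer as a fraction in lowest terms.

1214/101

List convergents until the denominator exceeds the bound:
a_0 = 12: 12/1  (≤ bound)
a_1 = 50: 601/50  (≤ bound)
a_2 = 2: 1214/101  (≤ bound)
a_3 = 3: 4243/353  (> 143, stop)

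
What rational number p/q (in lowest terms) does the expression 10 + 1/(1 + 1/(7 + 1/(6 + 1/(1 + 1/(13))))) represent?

8593/790

a_0 = 10: 10/1
a_1 = 1: 11/1
a_2 = 7: 87/8
a_3 = 6: 533/49
a_4 = 1: 620/57
a_5 = 13: 8593/790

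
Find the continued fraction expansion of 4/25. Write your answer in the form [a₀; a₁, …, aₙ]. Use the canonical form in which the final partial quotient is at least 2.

[0; 6, 4]

4 = 0·25 + 4, so a_0 = 0
25 = 6·4 + 1, so a_1 = 6
4 = 4·1 + 0, so a_2 = 4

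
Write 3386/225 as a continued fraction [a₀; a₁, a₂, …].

[15; 20, 2, 5]

Run the Euclidean algorithm, recording each quotient:
3386 = 15·225 + 11, so a_0 = 15
225 = 20·11 + 5, so a_1 = 20
11 = 2·5 + 1, so a_2 = 2
5 = 5·1 + 0, so a_3 = 5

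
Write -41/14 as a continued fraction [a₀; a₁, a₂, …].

-41 ÷ 14 → quotient -3, remainder 1
14 ÷ 1 → quotient 14, remainder 0

[-3; 14]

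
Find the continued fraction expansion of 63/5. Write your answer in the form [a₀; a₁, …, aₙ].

⌊63/5⌋ = 12, remainder 3
⌊5/3⌋ = 1, remainder 2
⌊3/2⌋ = 1, remainder 1
⌊2/1⌋ = 2, remainder 0

[12; 1, 1, 2]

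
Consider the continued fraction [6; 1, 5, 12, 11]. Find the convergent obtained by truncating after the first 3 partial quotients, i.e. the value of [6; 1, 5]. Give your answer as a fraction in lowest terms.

Start with 5.
1 + 1/(5/1) = 1 + 1/5 = 6/5
6 + 1/(6/5) = 6 + 5/6 = 41/6

41/6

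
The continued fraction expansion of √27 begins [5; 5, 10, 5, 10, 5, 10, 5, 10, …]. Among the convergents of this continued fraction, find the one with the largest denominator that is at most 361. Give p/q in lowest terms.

1351/260

a_0 = 5: 5/1  (≤ bound)
a_1 = 5: 26/5  (≤ bound)
a_2 = 10: 265/51  (≤ bound)
a_3 = 5: 1351/260  (≤ bound)
a_4 = 10: 13775/2651  (> 361, stop)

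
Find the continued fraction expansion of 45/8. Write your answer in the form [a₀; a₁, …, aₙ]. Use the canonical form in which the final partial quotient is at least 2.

Apply division with remainder until the remainder is 0:
45 = 5·8 + 5, so a_0 = 5
8 = 1·5 + 3, so a_1 = 1
5 = 1·3 + 2, so a_2 = 1
3 = 1·2 + 1, so a_3 = 1
2 = 2·1 + 0, so a_4 = 2

[5; 1, 1, 1, 2]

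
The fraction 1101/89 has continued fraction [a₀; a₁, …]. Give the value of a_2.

1101 ÷ 89 → quotient 12, remainder 33
89 ÷ 33 → quotient 2, remainder 23
33 ÷ 23 → quotient 1, remainder 10

1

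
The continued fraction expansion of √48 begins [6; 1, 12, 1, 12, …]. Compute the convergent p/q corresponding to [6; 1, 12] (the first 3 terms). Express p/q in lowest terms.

a_0 = 6: 6/1
a_1 = 1: 7/1
a_2 = 12: 90/13

90/13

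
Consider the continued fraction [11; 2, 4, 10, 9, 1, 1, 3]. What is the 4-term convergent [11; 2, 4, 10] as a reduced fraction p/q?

Work from the innermost term outward:
Start with 10.
4 + 1/(10/1) = 4 + 1/10 = 41/10
2 + 1/(41/10) = 2 + 10/41 = 92/41
11 + 1/(92/41) = 11 + 41/92 = 1053/92

1053/92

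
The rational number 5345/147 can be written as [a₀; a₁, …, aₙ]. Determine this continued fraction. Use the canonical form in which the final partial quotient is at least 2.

[36; 2, 1, 3, 2, 2, 2]

Repeatedly divide and take the remainder:
5345 ÷ 147 → quotient 36, remainder 53
147 ÷ 53 → quotient 2, remainder 41
53 ÷ 41 → quotient 1, remainder 12
41 ÷ 12 → quotient 3, remainder 5
12 ÷ 5 → quotient 2, remainder 2
5 ÷ 2 → quotient 2, remainder 1
2 ÷ 1 → quotient 2, remainder 0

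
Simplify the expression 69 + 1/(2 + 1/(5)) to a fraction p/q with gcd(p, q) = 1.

764/11

Start with 5.
2 + 1/(5/1) = 2 + 1/5 = 11/5
69 + 1/(11/5) = 69 + 5/11 = 764/11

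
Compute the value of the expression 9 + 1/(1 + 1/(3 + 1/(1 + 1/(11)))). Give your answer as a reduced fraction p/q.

578/59

Start with 11.
1 + 1/(11/1) = 1 + 1/11 = 12/11
3 + 1/(12/11) = 3 + 11/12 = 47/12
1 + 1/(47/12) = 1 + 12/47 = 59/47
9 + 1/(59/47) = 9 + 47/59 = 578/59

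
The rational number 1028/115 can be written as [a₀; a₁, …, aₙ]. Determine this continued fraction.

[8; 1, 15, 2, 3]

Repeatedly divide and take the remainder:
1028 = 8·115 + 108, so a_0 = 8
115 = 1·108 + 7, so a_1 = 1
108 = 15·7 + 3, so a_2 = 15
7 = 2·3 + 1, so a_3 = 2
3 = 3·1 + 0, so a_4 = 3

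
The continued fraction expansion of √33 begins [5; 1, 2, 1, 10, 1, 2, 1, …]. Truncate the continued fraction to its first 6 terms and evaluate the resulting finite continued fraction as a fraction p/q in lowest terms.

Collapse the nested fraction from the inside out:
Start with 1.
10 + 1/(1/1) = 10 + 1/1 = 11/1
1 + 1/(11/1) = 1 + 1/11 = 12/11
2 + 1/(12/11) = 2 + 11/12 = 35/12
1 + 1/(35/12) = 1 + 12/35 = 47/35
5 + 1/(47/35) = 5 + 35/47 = 270/47

270/47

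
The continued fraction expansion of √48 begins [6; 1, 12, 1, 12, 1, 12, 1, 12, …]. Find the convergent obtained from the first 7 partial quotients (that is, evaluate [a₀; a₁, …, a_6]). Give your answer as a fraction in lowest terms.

17466/2521

a_0 = 6: 6/1
a_1 = 1: 7/1
a_2 = 12: 90/13
a_3 = 1: 97/14
a_4 = 12: 1254/181
a_5 = 1: 1351/195
a_6 = 12: 17466/2521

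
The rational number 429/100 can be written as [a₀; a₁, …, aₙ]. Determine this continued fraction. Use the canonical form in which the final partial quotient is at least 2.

[4; 3, 2, 4, 3]

429 ÷ 100 → quotient 4, remainder 29
100 ÷ 29 → quotient 3, remainder 13
29 ÷ 13 → quotient 2, remainder 3
13 ÷ 3 → quotient 4, remainder 1
3 ÷ 1 → quotient 3, remainder 0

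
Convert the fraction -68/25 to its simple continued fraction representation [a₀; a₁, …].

[-3; 3, 1, 1, 3]

-68 ÷ 25 → quotient -3, remainder 7
25 ÷ 7 → quotient 3, remainder 4
7 ÷ 4 → quotient 1, remainder 3
4 ÷ 3 → quotient 1, remainder 1
3 ÷ 1 → quotient 3, remainder 0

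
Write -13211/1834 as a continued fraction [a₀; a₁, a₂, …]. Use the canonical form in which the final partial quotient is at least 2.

Run the Euclidean algorithm, recording each quotient:
-13211 ÷ 1834 → quotient -8, remainder 1461
1834 ÷ 1461 → quotient 1, remainder 373
1461 ÷ 373 → quotient 3, remainder 342
373 ÷ 342 → quotient 1, remainder 31
342 ÷ 31 → quotient 11, remainder 1
31 ÷ 1 → quotient 31, remainder 0

[-8; 1, 3, 1, 11, 31]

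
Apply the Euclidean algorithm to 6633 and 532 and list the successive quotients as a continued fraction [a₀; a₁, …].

[12; 2, 7, 3, 11]

Repeatedly divide and take the remainder:
6633 ÷ 532 → quotient 12, remainder 249
532 ÷ 249 → quotient 2, remainder 34
249 ÷ 34 → quotient 7, remainder 11
34 ÷ 11 → quotient 3, remainder 1
11 ÷ 1 → quotient 11, remainder 0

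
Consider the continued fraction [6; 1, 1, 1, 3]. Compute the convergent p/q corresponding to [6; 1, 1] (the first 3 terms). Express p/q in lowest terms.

Start with 1.
1 + 1/(1/1) = 1 + 1/1 = 2/1
6 + 1/(2/1) = 6 + 1/2 = 13/2

13/2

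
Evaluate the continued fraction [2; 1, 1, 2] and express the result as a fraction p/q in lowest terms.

13/5

Use the convergent recurrence hₖ = aₖ·hₖ₋₁ + hₖ₋₂ (and likewise for the denominators kₖ):
a_0 = 2: 2/1
a_1 = 1: 3/1
a_2 = 1: 5/2
a_3 = 2: 13/5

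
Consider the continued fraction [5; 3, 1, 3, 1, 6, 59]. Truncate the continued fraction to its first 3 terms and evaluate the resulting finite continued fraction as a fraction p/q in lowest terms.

a_0 = 5: 5/1
a_1 = 3: 16/3
a_2 = 1: 21/4

21/4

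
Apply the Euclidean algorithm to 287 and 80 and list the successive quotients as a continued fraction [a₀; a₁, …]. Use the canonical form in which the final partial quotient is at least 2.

287 = 3·80 + 47, so a_0 = 3
80 = 1·47 + 33, so a_1 = 1
47 = 1·33 + 14, so a_2 = 1
33 = 2·14 + 5, so a_3 = 2
14 = 2·5 + 4, so a_4 = 2
5 = 1·4 + 1, so a_5 = 1
4 = 4·1 + 0, so a_6 = 4

[3; 1, 1, 2, 2, 1, 4]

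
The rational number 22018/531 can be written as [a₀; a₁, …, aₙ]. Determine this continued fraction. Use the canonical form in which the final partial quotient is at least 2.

22018 = 41·531 + 247, so a_0 = 41
531 = 2·247 + 37, so a_1 = 2
247 = 6·37 + 25, so a_2 = 6
37 = 1·25 + 12, so a_3 = 1
25 = 2·12 + 1, so a_4 = 2
12 = 12·1 + 0, so a_5 = 12

[41; 2, 6, 1, 2, 12]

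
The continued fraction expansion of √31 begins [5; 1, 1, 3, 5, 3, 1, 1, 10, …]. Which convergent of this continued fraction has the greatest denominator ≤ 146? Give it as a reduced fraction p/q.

657/118

a_0 = 5: 5/1  (≤ bound)
a_1 = 1: 6/1  (≤ bound)
a_2 = 1: 11/2  (≤ bound)
a_3 = 3: 39/7  (≤ bound)
a_4 = 5: 206/37  (≤ bound)
a_5 = 3: 657/118  (≤ bound)
a_6 = 1: 863/155  (> 146, stop)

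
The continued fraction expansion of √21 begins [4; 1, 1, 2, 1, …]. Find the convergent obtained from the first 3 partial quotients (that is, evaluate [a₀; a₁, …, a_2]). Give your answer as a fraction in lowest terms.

9/2

Use the convergent recurrence hₖ = aₖ·hₖ₋₁ + hₖ₋₂ (and likewise for the denominators kₖ):
a_0 = 4: 4/1
a_1 = 1: 5/1
a_2 = 1: 9/2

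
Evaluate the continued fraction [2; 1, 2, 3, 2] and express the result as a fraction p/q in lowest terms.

62/23

Start with 2.
3 + 1/(2/1) = 3 + 1/2 = 7/2
2 + 1/(7/2) = 2 + 2/7 = 16/7
1 + 1/(16/7) = 1 + 7/16 = 23/16
2 + 1/(23/16) = 2 + 16/23 = 62/23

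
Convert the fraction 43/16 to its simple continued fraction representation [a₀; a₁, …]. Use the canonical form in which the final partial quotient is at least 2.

43 ÷ 16 → quotient 2, remainder 11
16 ÷ 11 → quotient 1, remainder 5
11 ÷ 5 → quotient 2, remainder 1
5 ÷ 1 → quotient 5, remainder 0

[2; 1, 2, 5]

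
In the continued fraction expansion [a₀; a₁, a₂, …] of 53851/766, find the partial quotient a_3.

6

⌊53851/766⌋ = 70, remainder 231
⌊766/231⌋ = 3, remainder 73
⌊231/73⌋ = 3, remainder 12
⌊73/12⌋ = 6, remainder 1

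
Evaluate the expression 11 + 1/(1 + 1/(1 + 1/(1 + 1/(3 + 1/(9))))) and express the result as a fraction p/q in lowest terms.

a_0 = 11: 11/1
a_1 = 1: 12/1
a_2 = 1: 23/2
a_3 = 1: 35/3
a_4 = 3: 128/11
a_5 = 9: 1187/102

1187/102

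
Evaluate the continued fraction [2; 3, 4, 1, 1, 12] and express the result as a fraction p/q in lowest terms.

841/364

Use the convergent recurrence hₖ = aₖ·hₖ₋₁ + hₖ₋₂ (and likewise for the denominators kₖ):
a_0 = 2: 2/1
a_1 = 3: 7/3
a_2 = 4: 30/13
a_3 = 1: 37/16
a_4 = 1: 67/29
a_5 = 12: 841/364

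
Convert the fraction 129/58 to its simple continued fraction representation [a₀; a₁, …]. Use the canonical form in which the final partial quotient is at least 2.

⌊129/58⌋ = 2, remainder 13
⌊58/13⌋ = 4, remainder 6
⌊13/6⌋ = 2, remainder 1
⌊6/1⌋ = 6, remainder 0

[2; 4, 2, 6]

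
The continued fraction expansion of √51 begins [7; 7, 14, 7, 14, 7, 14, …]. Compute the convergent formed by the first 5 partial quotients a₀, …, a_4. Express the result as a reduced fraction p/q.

70693/9899

Start with 14.
7 + 1/(14/1) = 7 + 1/14 = 99/14
14 + 1/(99/14) = 14 + 14/99 = 1400/99
7 + 1/(1400/99) = 7 + 99/1400 = 9899/1400
7 + 1/(9899/1400) = 7 + 1400/9899 = 70693/9899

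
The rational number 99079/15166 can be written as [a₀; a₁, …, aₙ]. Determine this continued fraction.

99079 ÷ 15166 → quotient 6, remainder 8083
15166 ÷ 8083 → quotient 1, remainder 7083
8083 ÷ 7083 → quotient 1, remainder 1000
7083 ÷ 1000 → quotient 7, remainder 83
1000 ÷ 83 → quotient 12, remainder 4
83 ÷ 4 → quotient 20, remainder 3
4 ÷ 3 → quotient 1, remainder 1
3 ÷ 1 → quotient 3, remainder 0

[6; 1, 1, 7, 12, 20, 1, 3]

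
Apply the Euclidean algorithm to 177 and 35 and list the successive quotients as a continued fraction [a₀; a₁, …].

⌊177/35⌋ = 5, remainder 2
⌊35/2⌋ = 17, remainder 1
⌊2/1⌋ = 2, remainder 0

[5; 17, 2]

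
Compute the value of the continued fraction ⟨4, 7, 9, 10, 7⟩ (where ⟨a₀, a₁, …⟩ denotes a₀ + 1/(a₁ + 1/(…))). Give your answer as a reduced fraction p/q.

Start with 7.
10 + 1/(7/1) = 10 + 1/7 = 71/7
9 + 1/(71/7) = 9 + 7/71 = 646/71
7 + 1/(646/71) = 7 + 71/646 = 4593/646
4 + 1/(4593/646) = 4 + 646/4593 = 19018/4593

19018/4593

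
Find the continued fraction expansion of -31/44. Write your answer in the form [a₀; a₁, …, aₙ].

[-1; 3, 2, 1, 1, 2]

-31 = -1·44 + 13, so a_0 = -1
44 = 3·13 + 5, so a_1 = 3
13 = 2·5 + 3, so a_2 = 2
5 = 1·3 + 2, so a_3 = 1
3 = 1·2 + 1, so a_4 = 1
2 = 2·1 + 0, so a_5 = 2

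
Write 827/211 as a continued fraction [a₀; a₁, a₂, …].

827 ÷ 211 → quotient 3, remainder 194
211 ÷ 194 → quotient 1, remainder 17
194 ÷ 17 → quotient 11, remainder 7
17 ÷ 7 → quotient 2, remainder 3
7 ÷ 3 → quotient 2, remainder 1
3 ÷ 1 → quotient 3, remainder 0

[3; 1, 11, 2, 2, 3]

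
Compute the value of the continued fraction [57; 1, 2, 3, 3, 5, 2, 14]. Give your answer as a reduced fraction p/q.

319469/5537

a_0 = 57: 57/1
a_1 = 1: 58/1
a_2 = 2: 173/3
a_3 = 3: 577/10
a_4 = 3: 1904/33
a_5 = 5: 10097/175
a_6 = 2: 22098/383
a_7 = 14: 319469/5537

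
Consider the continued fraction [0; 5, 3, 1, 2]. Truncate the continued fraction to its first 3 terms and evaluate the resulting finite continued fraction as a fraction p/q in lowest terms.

3/16

a_0 = 0: 0/1
a_1 = 5: 1/5
a_2 = 3: 3/16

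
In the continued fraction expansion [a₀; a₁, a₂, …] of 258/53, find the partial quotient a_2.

6

258 = 4·53 + 46, so a_0 = 4
53 = 1·46 + 7, so a_1 = 1
46 = 6·7 + 4, so a_2 = 6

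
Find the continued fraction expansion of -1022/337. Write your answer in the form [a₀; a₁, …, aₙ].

Run the Euclidean algorithm, recording each quotient:
-1022 = -4·337 + 326, so a_0 = -4
337 = 1·326 + 11, so a_1 = 1
326 = 29·11 + 7, so a_2 = 29
11 = 1·7 + 4, so a_3 = 1
7 = 1·4 + 3, so a_4 = 1
4 = 1·3 + 1, so a_5 = 1
3 = 3·1 + 0, so a_6 = 3

[-4; 1, 29, 1, 1, 1, 3]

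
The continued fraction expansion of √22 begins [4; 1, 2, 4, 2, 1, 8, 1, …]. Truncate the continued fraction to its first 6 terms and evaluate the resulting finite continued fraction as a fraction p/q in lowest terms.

Use the convergent recurrence hₖ = aₖ·hₖ₋₁ + hₖ₋₂ (and likewise for the denominators kₖ):
a_0 = 4: 4/1
a_1 = 1: 5/1
a_2 = 2: 14/3
a_3 = 4: 61/13
a_4 = 2: 136/29
a_5 = 1: 197/42

197/42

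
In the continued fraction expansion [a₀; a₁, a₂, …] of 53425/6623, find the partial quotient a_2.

55

53425 = 8·6623 + 441, so a_0 = 8
6623 = 15·441 + 8, so a_1 = 15
441 = 55·8 + 1, so a_2 = 55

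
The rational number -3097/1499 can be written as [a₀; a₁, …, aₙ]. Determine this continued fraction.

-3097 ÷ 1499 → quotient -3, remainder 1400
1499 ÷ 1400 → quotient 1, remainder 99
1400 ÷ 99 → quotient 14, remainder 14
99 ÷ 14 → quotient 7, remainder 1
14 ÷ 1 → quotient 14, remainder 0

[-3; 1, 14, 7, 14]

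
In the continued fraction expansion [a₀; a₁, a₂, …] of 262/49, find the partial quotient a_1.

Run the Euclidean algorithm, recording each quotient:
262 ÷ 49 → quotient 5, remainder 17
49 ÷ 17 → quotient 2, remainder 15

2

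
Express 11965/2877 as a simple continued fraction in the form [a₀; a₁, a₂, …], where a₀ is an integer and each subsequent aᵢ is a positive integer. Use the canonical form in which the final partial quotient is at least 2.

[4; 6, 3, 2, 1, 1, 2, 10]

Run the Euclidean algorithm, recording each quotient:
11965 ÷ 2877 → quotient 4, remainder 457
2877 ÷ 457 → quotient 6, remainder 135
457 ÷ 135 → quotient 3, remainder 52
135 ÷ 52 → quotient 2, remainder 31
52 ÷ 31 → quotient 1, remainder 21
31 ÷ 21 → quotient 1, remainder 10
21 ÷ 10 → quotient 2, remainder 1
10 ÷ 1 → quotient 10, remainder 0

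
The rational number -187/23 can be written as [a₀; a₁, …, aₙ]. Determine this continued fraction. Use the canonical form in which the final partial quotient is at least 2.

[-9; 1, 6, 1, 2]

⌊-187/23⌋ = -9, remainder 20
⌊23/20⌋ = 1, remainder 3
⌊20/3⌋ = 6, remainder 2
⌊3/2⌋ = 1, remainder 1
⌊2/1⌋ = 2, remainder 0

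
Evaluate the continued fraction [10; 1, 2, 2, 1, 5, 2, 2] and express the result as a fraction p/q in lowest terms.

Starting at the tail and folding back:
Start with 2.
2 + 1/(2/1) = 2 + 1/2 = 5/2
5 + 1/(5/2) = 5 + 2/5 = 27/5
1 + 1/(27/5) = 1 + 5/27 = 32/27
2 + 1/(32/27) = 2 + 27/32 = 91/32
2 + 1/(91/32) = 2 + 32/91 = 214/91
1 + 1/(214/91) = 1 + 91/214 = 305/214
10 + 1/(305/214) = 10 + 214/305 = 3264/305

3264/305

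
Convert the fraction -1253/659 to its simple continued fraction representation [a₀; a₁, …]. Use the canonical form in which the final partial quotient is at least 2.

Apply division with remainder until the remainder is 0:
-1253 = -2·659 + 65, so a_0 = -2
659 = 10·65 + 9, so a_1 = 10
65 = 7·9 + 2, so a_2 = 7
9 = 4·2 + 1, so a_3 = 4
2 = 2·1 + 0, so a_4 = 2

[-2; 10, 7, 4, 2]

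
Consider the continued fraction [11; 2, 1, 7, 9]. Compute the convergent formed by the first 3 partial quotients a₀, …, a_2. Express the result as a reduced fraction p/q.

34/3

a_0 = 11: 11/1
a_1 = 2: 23/2
a_2 = 1: 34/3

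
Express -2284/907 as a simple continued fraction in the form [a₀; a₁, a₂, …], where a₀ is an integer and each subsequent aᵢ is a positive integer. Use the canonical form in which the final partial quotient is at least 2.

-2284 ÷ 907 → quotient -3, remainder 437
907 ÷ 437 → quotient 2, remainder 33
437 ÷ 33 → quotient 13, remainder 8
33 ÷ 8 → quotient 4, remainder 1
8 ÷ 1 → quotient 8, remainder 0

[-3; 2, 13, 4, 8]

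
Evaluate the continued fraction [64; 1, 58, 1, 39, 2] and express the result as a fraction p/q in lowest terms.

315689/4858

Start with 2.
39 + 1/(2/1) = 39 + 1/2 = 79/2
1 + 1/(79/2) = 1 + 2/79 = 81/79
58 + 1/(81/79) = 58 + 79/81 = 4777/81
1 + 1/(4777/81) = 1 + 81/4777 = 4858/4777
64 + 1/(4858/4777) = 64 + 4777/4858 = 315689/4858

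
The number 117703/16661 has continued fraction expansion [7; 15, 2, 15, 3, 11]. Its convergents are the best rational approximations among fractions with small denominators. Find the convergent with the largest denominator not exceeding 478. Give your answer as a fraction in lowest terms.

219/31

List convergents until the denominator exceeds the bound:
a_0 = 7: 7/1  (≤ bound)
a_1 = 15: 106/15  (≤ bound)
a_2 = 2: 219/31  (≤ bound)
a_3 = 15: 3391/480  (> 478, stop)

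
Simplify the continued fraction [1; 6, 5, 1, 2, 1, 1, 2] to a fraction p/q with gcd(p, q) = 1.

739/636

Start with 2.
1 + 1/(2/1) = 1 + 1/2 = 3/2
1 + 1/(3/2) = 1 + 2/3 = 5/3
2 + 1/(5/3) = 2 + 3/5 = 13/5
1 + 1/(13/5) = 1 + 5/13 = 18/13
5 + 1/(18/13) = 5 + 13/18 = 103/18
6 + 1/(103/18) = 6 + 18/103 = 636/103
1 + 1/(636/103) = 1 + 103/636 = 739/636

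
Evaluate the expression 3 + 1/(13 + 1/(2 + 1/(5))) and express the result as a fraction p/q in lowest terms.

455/148

a_0 = 3: 3/1
a_1 = 13: 40/13
a_2 = 2: 83/27
a_3 = 5: 455/148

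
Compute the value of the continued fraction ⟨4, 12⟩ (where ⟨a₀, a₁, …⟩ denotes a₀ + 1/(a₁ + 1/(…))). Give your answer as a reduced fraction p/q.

Starting at the tail and folding back:
Start with 12.
4 + 1/(12/1) = 4 + 1/12 = 49/12

49/12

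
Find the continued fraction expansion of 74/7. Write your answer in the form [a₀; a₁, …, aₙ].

[10; 1, 1, 3]

74 ÷ 7 → quotient 10, remainder 4
7 ÷ 4 → quotient 1, remainder 3
4 ÷ 3 → quotient 1, remainder 1
3 ÷ 1 → quotient 3, remainder 0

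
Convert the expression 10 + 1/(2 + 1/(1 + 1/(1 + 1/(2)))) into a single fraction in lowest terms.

135/13

Collapse the nested fraction from the inside out:
Start with 2.
1 + 1/(2/1) = 1 + 1/2 = 3/2
1 + 1/(3/2) = 1 + 2/3 = 5/3
2 + 1/(5/3) = 2 + 3/5 = 13/5
10 + 1/(13/5) = 10 + 5/13 = 135/13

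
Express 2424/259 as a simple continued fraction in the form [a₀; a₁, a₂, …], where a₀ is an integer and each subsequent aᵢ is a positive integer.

Repeatedly divide and take the remainder:
2424 ÷ 259 → quotient 9, remainder 93
259 ÷ 93 → quotient 2, remainder 73
93 ÷ 73 → quotient 1, remainder 20
73 ÷ 20 → quotient 3, remainder 13
20 ÷ 13 → quotient 1, remainder 7
13 ÷ 7 → quotient 1, remainder 6
7 ÷ 6 → quotient 1, remainder 1
6 ÷ 1 → quotient 6, remainder 0

[9; 2, 1, 3, 1, 1, 1, 6]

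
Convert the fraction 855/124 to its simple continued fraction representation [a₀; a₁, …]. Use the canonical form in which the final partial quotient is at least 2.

Repeatedly divide and take the remainder:
⌊855/124⌋ = 6, remainder 111
⌊124/111⌋ = 1, remainder 13
⌊111/13⌋ = 8, remainder 7
⌊13/7⌋ = 1, remainder 6
⌊7/6⌋ = 1, remainder 1
⌊6/1⌋ = 6, remainder 0

[6; 1, 8, 1, 1, 6]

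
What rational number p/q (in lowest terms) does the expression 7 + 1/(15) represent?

Start with 15.
7 + 1/(15/1) = 7 + 1/15 = 106/15

106/15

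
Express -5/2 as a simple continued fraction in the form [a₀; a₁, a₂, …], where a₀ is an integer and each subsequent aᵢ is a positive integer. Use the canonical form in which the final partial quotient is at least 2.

[-3; 2]

-5 ÷ 2 → quotient -3, remainder 1
2 ÷ 1 → quotient 2, remainder 0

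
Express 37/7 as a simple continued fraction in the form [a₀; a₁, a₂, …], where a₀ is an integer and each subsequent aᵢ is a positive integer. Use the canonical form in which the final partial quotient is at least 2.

Repeatedly divide and take the remainder:
37 ÷ 7 → quotient 5, remainder 2
7 ÷ 2 → quotient 3, remainder 1
2 ÷ 1 → quotient 2, remainder 0

[5; 3, 2]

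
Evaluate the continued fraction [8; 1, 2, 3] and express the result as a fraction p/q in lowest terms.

Start with 3.
2 + 1/(3/1) = 2 + 1/3 = 7/3
1 + 1/(7/3) = 1 + 3/7 = 10/7
8 + 1/(10/7) = 8 + 7/10 = 87/10

87/10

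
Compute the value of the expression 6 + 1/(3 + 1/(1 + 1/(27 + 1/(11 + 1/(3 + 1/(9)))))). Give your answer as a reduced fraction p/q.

220698/35299

Use the convergent recurrence hₖ = aₖ·hₖ₋₁ + hₖ₋₂ (and likewise for the denominators kₖ):
a_0 = 6: 6/1
a_1 = 3: 19/3
a_2 = 1: 25/4
a_3 = 27: 694/111
a_4 = 11: 7659/1225
a_5 = 3: 23671/3786
a_6 = 9: 220698/35299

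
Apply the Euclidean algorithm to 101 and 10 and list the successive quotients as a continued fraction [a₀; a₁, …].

[10; 10]

101 = 10·10 + 1, so a_0 = 10
10 = 10·1 + 0, so a_1 = 10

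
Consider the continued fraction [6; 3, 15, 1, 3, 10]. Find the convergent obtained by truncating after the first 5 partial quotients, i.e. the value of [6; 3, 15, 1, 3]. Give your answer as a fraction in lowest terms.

Use the convergent recurrence hₖ = aₖ·hₖ₋₁ + hₖ₋₂ (and likewise for the denominators kₖ):
a_0 = 6: 6/1
a_1 = 3: 19/3
a_2 = 15: 291/46
a_3 = 1: 310/49
a_4 = 3: 1221/193

1221/193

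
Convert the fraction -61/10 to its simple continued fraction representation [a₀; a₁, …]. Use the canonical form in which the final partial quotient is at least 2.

⌊-61/10⌋ = -7, remainder 9
⌊10/9⌋ = 1, remainder 1
⌊9/1⌋ = 9, remainder 0

[-7; 1, 9]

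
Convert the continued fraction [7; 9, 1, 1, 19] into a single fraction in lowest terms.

Build up convergents one term at a time:
a_0 = 7: 7/1
a_1 = 9: 64/9
a_2 = 1: 71/10
a_3 = 1: 135/19
a_4 = 19: 2636/371

2636/371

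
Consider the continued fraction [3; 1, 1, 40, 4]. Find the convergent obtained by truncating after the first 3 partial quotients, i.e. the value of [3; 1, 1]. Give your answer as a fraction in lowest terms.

Start with 1.
1 + 1/(1/1) = 1 + 1/1 = 2/1
3 + 1/(2/1) = 3 + 1/2 = 7/2

7/2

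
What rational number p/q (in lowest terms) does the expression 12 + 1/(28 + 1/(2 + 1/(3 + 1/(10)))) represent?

24636/2047

a_0 = 12: 12/1
a_1 = 28: 337/28
a_2 = 2: 686/57
a_3 = 3: 2395/199
a_4 = 10: 24636/2047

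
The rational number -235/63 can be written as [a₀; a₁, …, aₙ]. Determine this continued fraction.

Apply division with remainder until the remainder is 0:
⌊-235/63⌋ = -4, remainder 17
⌊63/17⌋ = 3, remainder 12
⌊17/12⌋ = 1, remainder 5
⌊12/5⌋ = 2, remainder 2
⌊5/2⌋ = 2, remainder 1
⌊2/1⌋ = 2, remainder 0

[-4; 3, 1, 2, 2, 2]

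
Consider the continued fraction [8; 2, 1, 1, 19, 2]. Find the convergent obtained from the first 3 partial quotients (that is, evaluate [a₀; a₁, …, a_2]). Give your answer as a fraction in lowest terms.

25/3

Starting at the tail and folding back:
Start with 1.
2 + 1/(1/1) = 2 + 1/1 = 3/1
8 + 1/(3/1) = 8 + 1/3 = 25/3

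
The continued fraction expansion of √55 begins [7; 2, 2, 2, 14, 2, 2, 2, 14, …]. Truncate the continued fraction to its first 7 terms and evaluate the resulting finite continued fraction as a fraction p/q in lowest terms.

6593/889

a_0 = 7: 7/1
a_1 = 2: 15/2
a_2 = 2: 37/5
a_3 = 2: 89/12
a_4 = 14: 1283/173
a_5 = 2: 2655/358
a_6 = 2: 6593/889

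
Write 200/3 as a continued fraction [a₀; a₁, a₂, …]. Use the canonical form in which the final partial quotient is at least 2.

[66; 1, 2]

200 = 66·3 + 2, so a_0 = 66
3 = 1·2 + 1, so a_1 = 1
2 = 2·1 + 0, so a_2 = 2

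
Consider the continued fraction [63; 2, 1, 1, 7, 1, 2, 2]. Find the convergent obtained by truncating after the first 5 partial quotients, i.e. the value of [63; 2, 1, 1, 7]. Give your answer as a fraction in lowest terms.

a_0 = 63: 63/1
a_1 = 2: 127/2
a_2 = 1: 190/3
a_3 = 1: 317/5
a_4 = 7: 2409/38

2409/38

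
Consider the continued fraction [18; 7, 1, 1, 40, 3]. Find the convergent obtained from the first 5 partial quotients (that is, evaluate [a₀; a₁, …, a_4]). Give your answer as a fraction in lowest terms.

11025/608

Build up convergents one term at a time:
a_0 = 18: 18/1
a_1 = 7: 127/7
a_2 = 1: 145/8
a_3 = 1: 272/15
a_4 = 40: 11025/608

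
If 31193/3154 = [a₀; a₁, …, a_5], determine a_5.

6

Apply division with remainder until the remainder is 0:
⌊31193/3154⌋ = 9, remainder 2807
⌊3154/2807⌋ = 1, remainder 347
⌊2807/347⌋ = 8, remainder 31
⌊347/31⌋ = 11, remainder 6
⌊31/6⌋ = 5, remainder 1
⌊6/1⌋ = 6, remainder 0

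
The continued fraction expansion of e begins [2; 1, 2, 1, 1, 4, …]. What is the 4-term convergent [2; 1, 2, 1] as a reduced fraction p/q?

11/4

a_0 = 2: 2/1
a_1 = 1: 3/1
a_2 = 2: 8/3
a_3 = 1: 11/4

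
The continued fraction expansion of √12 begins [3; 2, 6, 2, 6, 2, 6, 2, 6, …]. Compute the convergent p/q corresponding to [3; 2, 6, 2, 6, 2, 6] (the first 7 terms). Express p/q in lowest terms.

a_0 = 3: 3/1
a_1 = 2: 7/2
a_2 = 6: 45/13
a_3 = 2: 97/28
a_4 = 6: 627/181
a_5 = 2: 1351/390
a_6 = 6: 8733/2521

8733/2521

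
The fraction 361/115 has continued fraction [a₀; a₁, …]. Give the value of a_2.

361 = 3·115 + 16, so a_0 = 3
115 = 7·16 + 3, so a_1 = 7
16 = 5·3 + 1, so a_2 = 5

5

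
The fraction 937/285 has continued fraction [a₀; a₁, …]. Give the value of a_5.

937 = 3·285 + 82, so a_0 = 3
285 = 3·82 + 39, so a_1 = 3
82 = 2·39 + 4, so a_2 = 2
39 = 9·4 + 3, so a_3 = 9
4 = 1·3 + 1, so a_4 = 1
3 = 3·1 + 0, so a_5 = 3

3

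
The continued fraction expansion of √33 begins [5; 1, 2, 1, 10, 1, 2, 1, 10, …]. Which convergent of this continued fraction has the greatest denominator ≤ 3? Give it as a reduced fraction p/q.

17/3

a_0 = 5: 5/1  (≤ bound)
a_1 = 1: 6/1  (≤ bound)
a_2 = 2: 17/3  (≤ bound)
a_3 = 1: 23/4  (> 3, stop)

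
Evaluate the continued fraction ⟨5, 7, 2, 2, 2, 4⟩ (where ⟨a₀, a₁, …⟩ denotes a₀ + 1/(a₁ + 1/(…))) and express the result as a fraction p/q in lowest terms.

Collapse the nested fraction from the inside out:
Start with 4.
2 + 1/(4/1) = 2 + 1/4 = 9/4
2 + 1/(9/4) = 2 + 4/9 = 22/9
2 + 1/(22/9) = 2 + 9/22 = 53/22
7 + 1/(53/22) = 7 + 22/53 = 393/53
5 + 1/(393/53) = 5 + 53/393 = 2018/393

2018/393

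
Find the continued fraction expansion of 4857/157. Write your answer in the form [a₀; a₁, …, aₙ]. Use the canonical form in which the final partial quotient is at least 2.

[30; 1, 14, 1, 2, 3]

Apply division with remainder until the remainder is 0:
4857 = 30·157 + 147, so a_0 = 30
157 = 1·147 + 10, so a_1 = 1
147 = 14·10 + 7, so a_2 = 14
10 = 1·7 + 3, so a_3 = 1
7 = 2·3 + 1, so a_4 = 2
3 = 3·1 + 0, so a_5 = 3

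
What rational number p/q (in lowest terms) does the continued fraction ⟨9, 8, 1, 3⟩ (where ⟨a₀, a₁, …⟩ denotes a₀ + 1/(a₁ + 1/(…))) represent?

319/35

Start with 3.
1 + 1/(3/1) = 1 + 1/3 = 4/3
8 + 1/(4/3) = 8 + 3/4 = 35/4
9 + 1/(35/4) = 9 + 4/35 = 319/35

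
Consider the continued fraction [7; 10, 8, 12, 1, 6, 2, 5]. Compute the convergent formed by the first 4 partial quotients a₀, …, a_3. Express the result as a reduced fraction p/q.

6971/982

a_0 = 7: 7/1
a_1 = 10: 71/10
a_2 = 8: 575/81
a_3 = 12: 6971/982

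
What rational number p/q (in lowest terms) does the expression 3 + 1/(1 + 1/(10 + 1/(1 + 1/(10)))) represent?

Use the convergent recurrence hₖ = aₖ·hₖ₋₁ + hₖ₋₂ (and likewise for the denominators kₖ):
a_0 = 3: 3/1
a_1 = 1: 4/1
a_2 = 10: 43/11
a_3 = 1: 47/12
a_4 = 10: 513/131

513/131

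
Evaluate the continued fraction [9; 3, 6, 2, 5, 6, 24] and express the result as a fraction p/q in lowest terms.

311783/33464

a_0 = 9: 9/1
a_1 = 3: 28/3
a_2 = 6: 177/19
a_3 = 2: 382/41
a_4 = 5: 2087/224
a_5 = 6: 12904/1385
a_6 = 24: 311783/33464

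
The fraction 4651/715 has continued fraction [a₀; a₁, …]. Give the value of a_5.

4651 ÷ 715 → quotient 6, remainder 361
715 ÷ 361 → quotient 1, remainder 354
361 ÷ 354 → quotient 1, remainder 7
354 ÷ 7 → quotient 50, remainder 4
7 ÷ 4 → quotient 1, remainder 3
4 ÷ 3 → quotient 1, remainder 1

1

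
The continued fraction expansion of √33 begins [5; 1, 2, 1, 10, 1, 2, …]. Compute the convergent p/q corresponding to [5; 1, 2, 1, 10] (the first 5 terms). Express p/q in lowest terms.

247/43

a_0 = 5: 5/1
a_1 = 1: 6/1
a_2 = 2: 17/3
a_3 = 1: 23/4
a_4 = 10: 247/43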